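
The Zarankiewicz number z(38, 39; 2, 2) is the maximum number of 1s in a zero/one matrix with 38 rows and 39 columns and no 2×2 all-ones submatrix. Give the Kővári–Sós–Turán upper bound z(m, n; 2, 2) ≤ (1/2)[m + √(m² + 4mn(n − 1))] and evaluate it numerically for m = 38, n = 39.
z(38, 39; 2, 2) ≤ (1/2)[38 + √(38² + 4·38·39·38)] = (1/2)[38 + √226708] = 257.0693

Kővári–Sós–Turán: let r_1, ..., r_38 be the row sums and z = Σ r_i the total number of 1s. Each pair of columns can share at most one row with both entries 1 (else a 2×2 all-ones block appears), so Σ_i C(r_i, 2) ≤ C(39, 2) = 741. By convexity Σ_i C(r_i, 2) ≥ 38·C(z/38, 2) = z(z − 38)/(2·38), giving z² − 38z − 38·39·38 ≤ 0 and hence z ≤ (1/2)[38 + √(1444 + 4·56316)] = (1/2)[38 + √226708] ≈ (1/2)(38 + 476.1386) = 257.0693.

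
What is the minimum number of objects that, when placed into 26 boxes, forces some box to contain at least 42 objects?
n = (42 − 1)·26 + 1 = 1067

By the generalised pigeonhole principle, to guarantee some box contains ≥ r objects we need more than (r − 1) · k objects total. Threshold: n = (r − 1) · k + 1. With r = 42 and k = 26: n = 41 · 26 + 1 = 1066 + 1 = 1067. For n = 1066 = 41 · 26, we can put exactly 41 objects in every box, avoiding 42 in any single one — so 1067 is tight.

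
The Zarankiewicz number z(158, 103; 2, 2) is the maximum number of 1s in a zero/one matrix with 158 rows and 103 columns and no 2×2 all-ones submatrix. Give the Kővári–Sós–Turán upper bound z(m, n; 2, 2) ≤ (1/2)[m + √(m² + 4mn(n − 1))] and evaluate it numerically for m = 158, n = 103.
z(158, 103; 2, 2) ≤ (1/2)[158 + √(158² + 4·158·103·102)] = (1/2)[158 + √6664756] = 1369.8094

Kővári–Sós–Turán: let r_1, ..., r_158 be the row sums and z = Σ r_i the total number of 1s. Each pair of columns can share at most one row with both entries 1 (else a 2×2 all-ones block appears), so Σ_i C(r_i, 2) ≤ C(103, 2) = 5253. By convexity Σ_i C(r_i, 2) ≥ 158·C(z/158, 2) = z(z − 158)/(2·158), giving z² − 158z − 158·103·102 ≤ 0 and hence z ≤ (1/2)[158 + √(24964 + 4·1659948)] = (1/2)[158 + √6664756] ≈ (1/2)(158 + 2581.6189) = 1369.8094.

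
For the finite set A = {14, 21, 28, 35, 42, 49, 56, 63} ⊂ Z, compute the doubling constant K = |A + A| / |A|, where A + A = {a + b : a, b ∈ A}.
K = |A + A| / |A| = 15/8

Enumerate A + A = {a + b : a, b ∈ A}. With |A| = 8, there are |A|^2 = 64 ordered sum pairs; collecting distinct values, A + A = {28, 35, 42, 49, 56, 63, 70, 77, 84, 91, 98, 105, 112, 119, 126}, so |A + A| = 15. Thus K = 15/8. Here |A + A| = 2|A| − 1 = 15, the minimum possible — so K = 15/8 is minimal, which holds iff A is an arithmetic progression.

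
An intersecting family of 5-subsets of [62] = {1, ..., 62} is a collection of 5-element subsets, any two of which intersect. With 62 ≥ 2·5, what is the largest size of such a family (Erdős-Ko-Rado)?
max |F| = C(61, 4) = 521855

Erdős-Ko-Rado (1961): when n ≥ 2k, max |F| = C(n−1, k−1). The bound is attained by the star {A : i ∈ A} for any fixed i ∈ [n]. Here C(62−1, 5−1) = C(61, 4) = 521855.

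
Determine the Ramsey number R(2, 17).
R(2, 17) = 17

R(2, k) = k for all k ≥ 2: in a 2-colouring of K_k, either some edge is red (a red K_2) or all edges are blue (a blue K_k). And K_{16} coloured all-blue has no blue K_17, so R(2, 17) > 16. Hence R(2, 17) = 17.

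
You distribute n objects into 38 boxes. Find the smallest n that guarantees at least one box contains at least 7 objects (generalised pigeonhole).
n = (7 − 1)·38 + 1 = 229

By the generalised pigeonhole principle, to guarantee some box contains ≥ r objects we need more than (r − 1) · k objects total. Threshold: n = (r − 1) · k + 1. With r = 7 and k = 38: n = 6 · 38 + 1 = 228 + 1 = 229. For n = 228 = 6 · 38, we can put exactly 6 objects in every box, avoiding 7 in any single one — so 229 is tight.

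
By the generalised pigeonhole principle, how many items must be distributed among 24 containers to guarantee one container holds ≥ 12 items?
n = (12 − 1)·24 + 1 = 265

By the generalised pigeonhole principle, to guarantee some box contains ≥ r objects we need more than (r − 1) · k objects total. Threshold: n = (r − 1) · k + 1. With r = 12 and k = 24: n = 11 · 24 + 1 = 264 + 1 = 265. For n = 264 = 11 · 24, we can put exactly 11 objects in every box, avoiding 12 in any single one — so 265 is tight.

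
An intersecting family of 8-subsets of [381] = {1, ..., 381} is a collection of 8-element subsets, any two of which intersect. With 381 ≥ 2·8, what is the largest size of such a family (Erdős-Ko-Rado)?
max |F| = C(380, 7) = 214741575477000

Erdős-Ko-Rado (1961): when n ≥ 2k, max |F| = C(n−1, k−1). The bound is attained by the star {A : i ∈ A} for any fixed i ∈ [n]. Here C(381−1, 8−1) = C(380, 7) = 214741575477000.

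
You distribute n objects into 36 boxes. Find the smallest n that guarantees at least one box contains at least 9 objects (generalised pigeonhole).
n = (9 − 1)·36 + 1 = 289

By the generalised pigeonhole principle, to guarantee some box contains ≥ r objects we need more than (r − 1) · k objects total. Threshold: n = (r − 1) · k + 1. With r = 9 and k = 36: n = 8 · 36 + 1 = 288 + 1 = 289. For n = 288 = 8 · 36, we can put exactly 8 objects in every box, avoiding 9 in any single one — so 289 is tight.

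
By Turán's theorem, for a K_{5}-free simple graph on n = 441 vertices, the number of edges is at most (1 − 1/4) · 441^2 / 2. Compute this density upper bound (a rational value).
Turán density bound = (3/4) · 441^2/2 = 583443/8 ≈ 72930.375

Turán's theorem: ex(n, K_{r+1}) is achieved by the complete r-partite Turán graph T(n, r) with parts as balanced as possible, and is at most (1 − 1/r) · n^2/2. For r = 4, n = 441: the density bound is (3/4) · 194481/2 = 583443/8 ≈ 72930.375. The integer-valued extremum is e(T(441, 4)) = 72930, which is strictly less than the density bound 583443/8 since 4 ∤ 441 (the parts of T(441, 4) cannot all be equal).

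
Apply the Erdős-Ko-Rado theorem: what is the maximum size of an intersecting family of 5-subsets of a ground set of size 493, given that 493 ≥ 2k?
max |F| = C(492, 4) = 2411794455

The Erdős-Ko-Rado theorem states: for n ≥ 2k, an intersecting family of k-subsets of an n-element set has size at most C(n − 1, k − 1), with equality for 'star' families {A ⊆ [n] : |A| = k, i ∈ A} (fix an element i). For n = 493, k = 5: C(492, 4) = 2411794455.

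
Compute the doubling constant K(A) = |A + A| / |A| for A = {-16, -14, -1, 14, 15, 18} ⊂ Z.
K = |A + A| / |A| = 20/6 = 10/3

Enumerate A + A = {a + b : a, b ∈ A}. With |A| = 6, there are |A|^2 = 36 ordered sum pairs; collecting distinct values, A + A = {-32, -30, -28, -17, -15, -2, -1, 0, 1, 2, 4, 13, 14, 17, 28, 29, 30, 32, 33, 36}, so |A + A| = 20. Thus K = 20/6 = 10/3. For comparison, the minimum possible |A + A| over all 6-element sets is 2·6 − 1 = 11 (so min K = 11/6), attained only by arithmetic progressions.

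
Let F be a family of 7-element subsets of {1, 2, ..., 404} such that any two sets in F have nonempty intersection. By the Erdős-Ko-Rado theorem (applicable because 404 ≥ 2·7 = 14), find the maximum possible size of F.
max |F| = C(403, 6) = 5731376445340

The Erdős-Ko-Rado theorem states: for n ≥ 2k, an intersecting family of k-subsets of an n-element set has size at most C(n − 1, k − 1), with equality for 'star' families {A ⊆ [n] : |A| = k, i ∈ A} (fix an element i). For n = 404, k = 7: C(403, 6) = 5731376445340.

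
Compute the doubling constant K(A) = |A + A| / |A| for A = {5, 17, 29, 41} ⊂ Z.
K = |A + A| / |A| = 7/4

Enumerate A + A = {a + b : a, b ∈ A}. With |A| = 4, there are |A|^2 = 16 ordered sum pairs; collecting distinct values, A + A = {10, 22, 34, 46, 58, 70, 82}, so |A + A| = 7. Thus K = 7/4. Here |A + A| = 2|A| − 1 = 7, the minimum possible — so K = 7/4 is minimal, which holds iff A is an arithmetic progression.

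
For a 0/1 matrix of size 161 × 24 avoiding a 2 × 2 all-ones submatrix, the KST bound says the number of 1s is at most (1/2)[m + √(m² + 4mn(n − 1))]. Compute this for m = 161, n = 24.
z(161, 24; 2, 2) ≤ (1/2)[161 + √(161² + 4·161·24·23)] = (1/2)[161 + √381409] = 389.2916

Kővári–Sós–Turán: let r_1, ..., r_161 be the row sums and z = Σ r_i the total number of 1s. Each pair of columns can share at most one row with both entries 1 (else a 2×2 all-ones block appears), so Σ_i C(r_i, 2) ≤ C(24, 2) = 276. By convexity Σ_i C(r_i, 2) ≥ 161·C(z/161, 2) = z(z − 161)/(2·161), giving z² − 161z − 161·24·23 ≤ 0 and hence z ≤ (1/2)[161 + √(25921 + 4·88872)] = (1/2)[161 + √381409] ≈ (1/2)(161 + 617.5832) = 389.2916.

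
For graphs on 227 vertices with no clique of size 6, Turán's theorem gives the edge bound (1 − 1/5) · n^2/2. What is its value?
Turán density bound = (4/5) · 227^2/2 = 103058/5 ≈ 20611.6

Turán's theorem: ex(n, K_{r+1}) is achieved by the complete r-partite Turán graph T(n, r) with parts as balanced as possible, and is at most (1 − 1/r) · n^2/2. For r = 5, n = 227: the density bound is (4/5) · 51529/2 = 103058/5 ≈ 20611.6. The integer-valued extremum is e(T(227, 5)) = 20611, which is strictly less than the density bound 103058/5 since 5 ∤ 227 (the parts of T(227, 5) cannot all be equal).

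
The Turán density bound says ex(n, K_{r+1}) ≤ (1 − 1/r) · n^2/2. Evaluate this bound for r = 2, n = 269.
Turán density bound = (1/2) · 269^2/2 = 72361/4 ≈ 18090.25

Turán's theorem: ex(n, K_{r+1}) is achieved by the complete r-partite Turán graph T(n, r) with parts as balanced as possible, and is at most (1 − 1/r) · n^2/2. For r = 2, n = 269: the density bound is (1/2) · 72361/2 = 72361/4 ≈ 18090.25. The integer-valued extremum is e(T(269, 2)) = 18090, which is strictly less than the density bound 72361/4 since 2 ∤ 269 (the parts of T(269, 2) cannot all be equal).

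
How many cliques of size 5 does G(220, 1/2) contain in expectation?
E[# K_5] = C(220, 5) · (1/2)^C(5, 2) = 4102565544 / 2^10 = 512820693/128 = 4006411.6640625

For each 5-subset S of vertices (there are C(220, 5) = 4102565544 such S), let X_S = 1 if S induces a K_5 (all C(5, 2) = 10 edges present). Then P(X_S = 1) = (1/2)^10 = 1/1024. By linearity of expectation, E[# K_5] = C(220, 5) · (1/2)^10 = 4102565544 / 1024 = 512820693/128 = 4006411.6640625.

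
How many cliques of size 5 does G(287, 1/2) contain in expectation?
E[# K_5] = C(287, 5) · (1/2)^C(5, 2) = 15668099447 / 2^10 ≈ 15300878.366211

For each 5-subset S of vertices (there are C(287, 5) = 15668099447 such S), let X_S = 1 if S induces a K_5 (all C(5, 2) = 10 edges present). Then P(X_S = 1) = (1/2)^10 = 1/1024. By linearity of expectation, E[# K_5] = C(287, 5) · (1/2)^10 = 15668099447 / 1024 ≈ 15300878.366211.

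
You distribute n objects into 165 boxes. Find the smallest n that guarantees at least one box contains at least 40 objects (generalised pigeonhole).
n = (40 − 1)·165 + 1 = 6436

By the generalised pigeonhole principle, to guarantee some box contains ≥ r objects we need more than (r − 1) · k objects total. Threshold: n = (r − 1) · k + 1. With r = 40 and k = 165: n = 39 · 165 + 1 = 6435 + 1 = 6436. For n = 6435 = 39 · 165, we can put exactly 39 objects in every box, avoiding 40 in any single one — so 6436 is tight.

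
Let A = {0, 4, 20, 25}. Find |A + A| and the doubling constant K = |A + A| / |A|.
K = |A + A| / |A| = 10/4 = 5/2

Enumerate A + A = {a + b : a, b ∈ A}. With |A| = 4, there are |A|^2 = 16 ordered sum pairs; collecting distinct values, A + A = {0, 4, 8, 20, 24, 25, 29, 40, 45, 50}, so |A + A| = 10. Thus K = 10/4 = 5/2. For comparison, the minimum possible |A + A| over all 4-element sets is 2·4 − 1 = 7 (so min K = 7/4), attained only by arithmetic progressions.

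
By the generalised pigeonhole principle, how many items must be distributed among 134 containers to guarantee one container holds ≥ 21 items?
n = (21 − 1)·134 + 1 = 2681

By the generalised pigeonhole principle, to guarantee some box contains ≥ r objects we need more than (r − 1) · k objects total. Threshold: n = (r − 1) · k + 1. With r = 21 and k = 134: n = 20 · 134 + 1 = 2680 + 1 = 2681. For n = 2680 = 20 · 134, we can put exactly 20 objects in every box, avoiding 21 in any single one — so 2681 is tight.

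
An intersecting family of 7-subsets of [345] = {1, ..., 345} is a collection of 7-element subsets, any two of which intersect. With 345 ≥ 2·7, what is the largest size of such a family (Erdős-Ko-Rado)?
max |F| = C(344, 6) = 2202820789092

Erdős-Ko-Rado (1961): when n ≥ 2k, max |F| = C(n−1, k−1). The bound is attained by the star {A : i ∈ A} for any fixed i ∈ [n]. Here C(345−1, 7−1) = C(344, 6) = 2202820789092.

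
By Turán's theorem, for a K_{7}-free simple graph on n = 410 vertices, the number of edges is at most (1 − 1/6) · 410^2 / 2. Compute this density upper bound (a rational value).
Turán density bound = (5/6) · 410^2/2 = 210125/3 ≈ 70041.6667

Turán's theorem: ex(n, K_{r+1}) is achieved by the complete r-partite Turán graph T(n, r) with parts as balanced as possible, and is at most (1 − 1/r) · n^2/2. For r = 6, n = 410: the density bound is (5/6) · 168100/2 = 210125/3 ≈ 70041.6667. The integer-valued extremum is e(T(410, 6)) = 70041, which is strictly less than the density bound 210125/3 since 6 ∤ 410 (the parts of T(410, 6) cannot all be equal).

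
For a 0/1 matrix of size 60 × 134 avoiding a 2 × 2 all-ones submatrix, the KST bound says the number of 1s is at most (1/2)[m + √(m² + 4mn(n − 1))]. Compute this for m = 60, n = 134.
z(60, 134; 2, 2) ≤ (1/2)[60 + √(60² + 4·60·134·133)] = (1/2)[60 + √4280880] = 1064.5144

Kővári–Sós–Turán: let r_1, ..., r_60 be the row sums and z = Σ r_i the total number of 1s. Each pair of columns can share at most one row with both entries 1 (else a 2×2 all-ones block appears), so Σ_i C(r_i, 2) ≤ C(134, 2) = 8911. By convexity Σ_i C(r_i, 2) ≥ 60·C(z/60, 2) = z(z − 60)/(2·60), giving z² − 60z − 60·134·133 ≤ 0 and hence z ≤ (1/2)[60 + √(3600 + 4·1069320)] = (1/2)[60 + √4280880] ≈ (1/2)(60 + 2069.0288) = 1064.5144.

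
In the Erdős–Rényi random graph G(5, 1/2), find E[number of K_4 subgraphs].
E[# K_4] = C(5, 4) · (1/2)^C(4, 2) = 5 / 2^6 = 0.078125

For each 4-subset S of vertices (there are C(5, 4) = 5 such S), let X_S = 1 if S induces a K_4 (all C(4, 2) = 6 edges present). Then P(X_S = 1) = (1/2)^6 = 1/64. By linearity of expectation, E[# K_4] = C(5, 4) · (1/2)^6 = 5 / 64 = 0.078125.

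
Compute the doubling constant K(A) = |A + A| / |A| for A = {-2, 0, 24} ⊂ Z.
K = |A + A| / |A| = 6/3 = 2

Enumerate A + A = {a + b : a, b ∈ A}. With |A| = 3, there are |A|^2 = 9 ordered sum pairs; collecting distinct values, A + A = {-4, -2, 0, 22, 24, 48}, so |A + A| = 6. Thus K = 6/3 = 2. For comparison, the minimum possible |A + A| over all 3-element sets is 2·3 − 1 = 5 (so min K = 5/3), attained only by arithmetic progressions.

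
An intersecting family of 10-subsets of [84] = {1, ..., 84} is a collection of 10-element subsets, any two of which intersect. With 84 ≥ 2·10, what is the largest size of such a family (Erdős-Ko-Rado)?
max |F| = C(83, 9) = 328693558050

Erdős-Ko-Rado (1961): when n ≥ 2k, max |F| = C(n−1, k−1). The bound is attained by the star {A : i ∈ A} for any fixed i ∈ [n]. Here C(84−1, 10−1) = C(83, 9) = 328693558050.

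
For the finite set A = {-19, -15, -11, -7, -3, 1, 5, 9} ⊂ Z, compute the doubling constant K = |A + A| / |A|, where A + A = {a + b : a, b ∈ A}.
K = |A + A| / |A| = 15/8

Enumerate A + A = {a + b : a, b ∈ A}. With |A| = 8, there are |A|^2 = 64 ordered sum pairs; collecting distinct values, A + A = {-38, -34, -30, -26, -22, -18, -14, -10, -6, -2, 2, 6, 10, 14, 18}, so |A + A| = 15. Thus K = 15/8. Here |A + A| = 2|A| − 1 = 15, the minimum possible — so K = 15/8 is minimal, which holds iff A is an arithmetic progression.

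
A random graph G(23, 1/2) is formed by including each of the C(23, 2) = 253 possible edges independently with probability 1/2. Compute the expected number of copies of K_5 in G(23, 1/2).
E[# K_5] = C(23, 5) · (1/2)^C(5, 2) = 33649 / 2^10 ≈ 32.860352

For each 5-subset S of vertices (there are C(23, 5) = 33649 such S), let X_S = 1 if S induces a K_5 (all C(5, 2) = 10 edges present). Then P(X_S = 1) = (1/2)^10 = 1/1024. By linearity of expectation, E[# K_5] = C(23, 5) · (1/2)^10 = 33649 / 1024 ≈ 32.860352.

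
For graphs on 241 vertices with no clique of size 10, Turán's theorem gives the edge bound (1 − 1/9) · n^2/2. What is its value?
Turán density bound = (8/9) · 241^2/2 = 232324/9 ≈ 25813.7778

Turán's theorem: ex(n, K_{r+1}) is achieved by the complete r-partite Turán graph T(n, r) with parts as balanced as possible, and is at most (1 − 1/r) · n^2/2. For r = 9, n = 241: the density bound is (8/9) · 58081/2 = 232324/9 ≈ 25813.7778. The integer-valued extremum is e(T(241, 9)) = 25813, which is strictly less than the density bound 232324/9 since 9 ∤ 241 (the parts of T(241, 9) cannot all be equal).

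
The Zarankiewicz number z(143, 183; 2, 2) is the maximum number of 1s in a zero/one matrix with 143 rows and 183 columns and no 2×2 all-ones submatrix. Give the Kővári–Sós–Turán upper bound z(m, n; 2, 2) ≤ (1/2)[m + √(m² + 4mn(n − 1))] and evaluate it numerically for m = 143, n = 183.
z(143, 183; 2, 2) ≤ (1/2)[143 + √(143² + 4·143·183·182)] = (1/2)[143 + √19071481] = 2255.0453

Kővári–Sós–Turán: let r_1, ..., r_143 be the row sums and z = Σ r_i the total number of 1s. Each pair of columns can share at most one row with both entries 1 (else a 2×2 all-ones block appears), so Σ_i C(r_i, 2) ≤ C(183, 2) = 16653. By convexity Σ_i C(r_i, 2) ≥ 143·C(z/143, 2) = z(z − 143)/(2·143), giving z² − 143z − 143·183·182 ≤ 0 and hence z ≤ (1/2)[143 + √(20449 + 4·4762758)] = (1/2)[143 + √19071481] ≈ (1/2)(143 + 4367.0907) = 2255.0453.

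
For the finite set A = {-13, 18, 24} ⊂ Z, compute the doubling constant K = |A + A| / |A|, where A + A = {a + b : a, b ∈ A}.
K = |A + A| / |A| = 6/3 = 2

Enumerate A + A = {a + b : a, b ∈ A}. With |A| = 3, there are |A|^2 = 9 ordered sum pairs; collecting distinct values, A + A = {-26, 5, 11, 36, 42, 48}, so |A + A| = 6. Thus K = 6/3 = 2. For comparison, the minimum possible |A + A| over all 3-element sets is 2·3 − 1 = 5 (so min K = 5/3), attained only by arithmetic progressions.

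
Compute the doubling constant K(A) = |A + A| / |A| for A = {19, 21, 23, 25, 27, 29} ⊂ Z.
K = |A + A| / |A| = 11/6

Enumerate A + A = {a + b : a, b ∈ A}. With |A| = 6, there are |A|^2 = 36 ordered sum pairs; collecting distinct values, A + A = {38, 40, 42, 44, 46, 48, 50, 52, 54, 56, 58}, so |A + A| = 11. Thus K = 11/6. Here |A + A| = 2|A| − 1 = 11, the minimum possible — so K = 11/6 is minimal, which holds iff A is an arithmetic progression.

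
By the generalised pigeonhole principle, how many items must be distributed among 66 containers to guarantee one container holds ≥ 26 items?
n = (26 − 1)·66 + 1 = 1651

By the generalised pigeonhole principle, to guarantee some box contains ≥ r objects we need more than (r − 1) · k objects total. Threshold: n = (r − 1) · k + 1. With r = 26 and k = 66: n = 25 · 66 + 1 = 1650 + 1 = 1651. For n = 1650 = 25 · 66, we can put exactly 25 objects in every box, avoiding 26 in any single one — so 1651 is tight.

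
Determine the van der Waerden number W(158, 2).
W(158, 2) = 158 + 1 = 159

A 2-term AP is any pair of integers, so a monochromatic 2-AP exists iff some colour is used at least twice. With 158 colours, the colouring i ↦ i on {1, ..., 158} uses each colour once, avoiding any monochromatic pair, so W(158, 2) > 158. For {1, ..., 159}, pigeonhole forces two integers of the same colour, which form a monochromatic 2-AP. Hence W(158, 2) = 159.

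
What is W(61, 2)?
W(61, 2) = 61 + 1 = 62

A 2-term AP is any pair of integers, so a monochromatic 2-AP exists iff some colour is used at least twice. With 61 colours, the colouring i ↦ i on {1, ..., 61} uses each colour once, avoiding any monochromatic pair, so W(61, 2) > 61. For {1, ..., 62}, pigeonhole forces two integers of the same colour, which form a monochromatic 2-AP. Hence W(61, 2) = 62.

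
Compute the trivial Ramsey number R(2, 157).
R(2, 157) = 157

R(2, k) = k for all k ≥ 2: in a 2-colouring of K_k, either some edge is red (a red K_2) or all edges are blue (a blue K_k). And K_{156} coloured all-blue has no blue K_157, so R(2, 157) > 156. Hence R(2, 157) = 157.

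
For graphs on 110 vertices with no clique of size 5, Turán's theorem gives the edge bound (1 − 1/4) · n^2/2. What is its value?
Turán density bound = (3/4) · 110^2/2 = 9075/2 ≈ 4537.5

Turán's theorem: ex(n, K_{r+1}) is achieved by the complete r-partite Turán graph T(n, r) with parts as balanced as possible, and is at most (1 − 1/r) · n^2/2. For r = 4, n = 110: the density bound is (3/4) · 12100/2 = 9075/2 ≈ 4537.5. The integer-valued extremum is e(T(110, 4)) = 4537, which is strictly less than the density bound 9075/2 since 4 ∤ 110 (the parts of T(110, 4) cannot all be equal).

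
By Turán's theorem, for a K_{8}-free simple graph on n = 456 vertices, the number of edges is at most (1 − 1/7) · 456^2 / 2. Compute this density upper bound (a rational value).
Turán density bound = (6/7) · 456^2/2 = 623808/7 ≈ 89115.4286

Turán's theorem: ex(n, K_{r+1}) is achieved by the complete r-partite Turán graph T(n, r) with parts as balanced as possible, and is at most (1 − 1/r) · n^2/2. For r = 7, n = 456: the density bound is (6/7) · 207936/2 = 623808/7 ≈ 89115.4286. The integer-valued extremum is e(T(456, 7)) = 89115, which is strictly less than the density bound 623808/7 since 7 ∤ 456 (the parts of T(456, 7) cannot all be equal).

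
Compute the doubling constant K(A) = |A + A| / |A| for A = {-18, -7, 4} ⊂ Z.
K = |A + A| / |A| = 5/3

Enumerate A + A = {a + b : a, b ∈ A}. With |A| = 3, there are |A|^2 = 9 ordered sum pairs; collecting distinct values, A + A = {-36, -25, -14, -3, 8}, so |A + A| = 5. Thus K = 5/3. Here |A + A| = 2|A| − 1 = 5, the minimum possible — so K = 5/3 is minimal, which holds iff A is an arithmetic progression.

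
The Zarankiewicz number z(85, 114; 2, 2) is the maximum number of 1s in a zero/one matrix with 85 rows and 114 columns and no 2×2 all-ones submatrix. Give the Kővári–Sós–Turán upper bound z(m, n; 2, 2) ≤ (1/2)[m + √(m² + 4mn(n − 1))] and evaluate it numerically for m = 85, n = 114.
z(85, 114; 2, 2) ≤ (1/2)[85 + √(85² + 4·85·114·113)] = (1/2)[85 + √4387105] = 1089.7709

Kővári–Sós–Turán: let r_1, ..., r_85 be the row sums and z = Σ r_i the total number of 1s. Each pair of columns can share at most one row with both entries 1 (else a 2×2 all-ones block appears), so Σ_i C(r_i, 2) ≤ C(114, 2) = 6441. By convexity Σ_i C(r_i, 2) ≥ 85·C(z/85, 2) = z(z − 85)/(2·85), giving z² − 85z − 85·114·113 ≤ 0 and hence z ≤ (1/2)[85 + √(7225 + 4·1094970)] = (1/2)[85 + √4387105] ≈ (1/2)(85 + 2094.5417) = 1089.7709.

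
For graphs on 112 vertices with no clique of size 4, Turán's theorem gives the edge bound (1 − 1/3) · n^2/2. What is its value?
Turán density bound = (2/3) · 112^2/2 = 12544/3 ≈ 4181.3333

Turán's theorem: ex(n, K_{r+1}) is achieved by the complete r-partite Turán graph T(n, r) with parts as balanced as possible, and is at most (1 − 1/r) · n^2/2. For r = 3, n = 112: the density bound is (2/3) · 12544/2 = 12544/3 ≈ 4181.3333. The integer-valued extremum is e(T(112, 3)) = 4181, which is strictly less than the density bound 12544/3 since 3 ∤ 112 (the parts of T(112, 3) cannot all be equal).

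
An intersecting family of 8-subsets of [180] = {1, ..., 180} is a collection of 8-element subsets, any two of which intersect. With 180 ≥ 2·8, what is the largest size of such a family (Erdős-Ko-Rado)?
max |F| = C(179, 7) = 1037437234460

The Erdős-Ko-Rado theorem states: for n ≥ 2k, an intersecting family of k-subsets of an n-element set has size at most C(n − 1, k − 1), with equality for 'star' families {A ⊆ [n] : |A| = k, i ∈ A} (fix an element i). For n = 180, k = 8: C(179, 7) = 1037437234460.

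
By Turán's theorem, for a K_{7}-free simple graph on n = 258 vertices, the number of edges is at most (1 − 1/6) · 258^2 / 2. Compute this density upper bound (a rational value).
Turán density bound = (5/6) · 258^2/2 = 27735

Turán's theorem: ex(n, K_{r+1}) is achieved by the complete r-partite Turán graph T(n, r) with parts as balanced as possible, and is at most (1 − 1/r) · n^2/2. For r = 6, n = 258: the density bound is (5/6) · 66564/2 = 27735. Since 6 ∣ 258, the Turán graph T(258, 6) has parts of equal size 43, and its edge count e(T(258, 6)) = 27735 attains the density bound exactly.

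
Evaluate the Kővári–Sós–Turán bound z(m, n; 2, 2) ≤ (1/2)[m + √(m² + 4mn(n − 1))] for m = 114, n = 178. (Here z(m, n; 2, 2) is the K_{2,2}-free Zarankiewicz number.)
z(114, 178; 2, 2) ≤ (1/2)[114 + √(114² + 4·114·178·177)] = (1/2)[114 + √14379732] = 1953.0309

Kővári–Sós–Turán: let r_1, ..., r_114 be the row sums and z = Σ r_i the total number of 1s. Each pair of columns can share at most one row with both entries 1 (else a 2×2 all-ones block appears), so Σ_i C(r_i, 2) ≤ C(178, 2) = 15753. By convexity Σ_i C(r_i, 2) ≥ 114·C(z/114, 2) = z(z − 114)/(2·114), giving z² − 114z − 114·178·177 ≤ 0 and hence z ≤ (1/2)[114 + √(12996 + 4·3591684)] = (1/2)[114 + √14379732] ≈ (1/2)(114 + 3792.0617) = 1953.0309.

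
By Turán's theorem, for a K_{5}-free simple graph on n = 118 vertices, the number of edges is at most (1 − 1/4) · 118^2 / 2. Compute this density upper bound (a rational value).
Turán density bound = (3/4) · 118^2/2 = 10443/2 ≈ 5221.5

Turán's theorem: ex(n, K_{r+1}) is achieved by the complete r-partite Turán graph T(n, r) with parts as balanced as possible, and is at most (1 − 1/r) · n^2/2. For r = 4, n = 118: the density bound is (3/4) · 13924/2 = 10443/2 ≈ 5221.5. The integer-valued extremum is e(T(118, 4)) = 5221, which is strictly less than the density bound 10443/2 since 4 ∤ 118 (the parts of T(118, 4) cannot all be equal).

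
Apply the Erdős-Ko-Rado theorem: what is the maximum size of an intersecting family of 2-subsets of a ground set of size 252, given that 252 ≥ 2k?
max |F| = C(251, 1) = 251

The Erdős-Ko-Rado theorem states: for n ≥ 2k, an intersecting family of k-subsets of an n-element set has size at most C(n − 1, k − 1), with equality for 'star' families {A ⊆ [n] : |A| = k, i ∈ A} (fix an element i). For n = 252, k = 2: C(251, 1) = 251.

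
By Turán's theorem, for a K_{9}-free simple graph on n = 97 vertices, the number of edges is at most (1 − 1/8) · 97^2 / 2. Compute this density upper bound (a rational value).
Turán density bound = (7/8) · 97^2/2 = 65863/16 ≈ 4116.4375

Turán's theorem: ex(n, K_{r+1}) is achieved by the complete r-partite Turán graph T(n, r) with parts as balanced as possible, and is at most (1 − 1/r) · n^2/2. For r = 8, n = 97: the density bound is (7/8) · 9409/2 = 65863/16 ≈ 4116.4375. The integer-valued extremum is e(T(97, 8)) = 4116, which is strictly less than the density bound 65863/16 since 8 ∤ 97 (the parts of T(97, 8) cannot all be equal).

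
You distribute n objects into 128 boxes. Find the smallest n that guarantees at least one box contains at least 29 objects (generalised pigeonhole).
n = (29 − 1)·128 + 1 = 3585

By the generalised pigeonhole principle, to guarantee some box contains ≥ r objects we need more than (r − 1) · k objects total. Threshold: n = (r − 1) · k + 1. With r = 29 and k = 128: n = 28 · 128 + 1 = 3584 + 1 = 3585. For n = 3584 = 28 · 128, we can put exactly 28 objects in every box, avoiding 29 in any single one — so 3585 is tight.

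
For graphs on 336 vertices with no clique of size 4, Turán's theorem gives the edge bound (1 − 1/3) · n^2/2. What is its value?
Turán density bound = (2/3) · 336^2/2 = 37632

Turán's theorem: ex(n, K_{r+1}) is achieved by the complete r-partite Turán graph T(n, r) with parts as balanced as possible, and is at most (1 − 1/r) · n^2/2. For r = 3, n = 336: the density bound is (2/3) · 112896/2 = 37632. Since 3 ∣ 336, the Turán graph T(336, 3) has parts of equal size 112, and its edge count e(T(336, 3)) = 37632 attains the density bound exactly.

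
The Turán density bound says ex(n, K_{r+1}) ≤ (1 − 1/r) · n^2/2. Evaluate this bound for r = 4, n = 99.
Turán density bound = (3/4) · 99^2/2 = 29403/8 ≈ 3675.375

Turán's theorem: ex(n, K_{r+1}) is achieved by the complete r-partite Turán graph T(n, r) with parts as balanced as possible, and is at most (1 − 1/r) · n^2/2. For r = 4, n = 99: the density bound is (3/4) · 9801/2 = 29403/8 ≈ 3675.375. The integer-valued extremum is e(T(99, 4)) = 3675, which is strictly less than the density bound 29403/8 since 4 ∤ 99 (the parts of T(99, 4) cannot all be equal).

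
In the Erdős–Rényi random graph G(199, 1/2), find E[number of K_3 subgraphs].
E[# K_3] = C(199, 3) · (1/2)^C(3, 2) = 1293699 / 2^3 = 161712.375

For each 3-subset S of vertices (there are C(199, 3) = 1293699 such S), let X_S = 1 if S induces a K_3 (all C(3, 2) = 3 edges present). Then P(X_S = 1) = (1/2)^3 = 1/8. By linearity of expectation, E[# K_3] = C(199, 3) · (1/2)^3 = 1293699 / 8 = 161712.375.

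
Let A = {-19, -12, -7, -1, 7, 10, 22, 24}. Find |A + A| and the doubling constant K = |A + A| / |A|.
K = |A + A| / |A| = 33/8

Enumerate A + A = {a + b : a, b ∈ A}. With |A| = 8, there are |A|^2 = 64 ordered sum pairs; collecting distinct values, A + A = {-38, -31, -26, -24, -20, -19, -14, -13, -12, -9, -8, -5, -2, 0, 3, 5, 6, 9, 10, 12, 14, 15, 17, 20, 21, 23, 29, 31, 32, 34, 44, 46, 48}, so |A + A| = 33. Thus K = 33/8. For comparison, the minimum possible |A + A| over all 8-element sets is 2·8 − 1 = 15 (so min K = 15/8), attained only by arithmetic progressions.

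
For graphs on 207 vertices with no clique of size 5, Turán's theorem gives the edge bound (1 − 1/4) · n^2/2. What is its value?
Turán density bound = (3/4) · 207^2/2 = 128547/8 ≈ 16068.375

Turán's theorem: ex(n, K_{r+1}) is achieved by the complete r-partite Turán graph T(n, r) with parts as balanced as possible, and is at most (1 − 1/r) · n^2/2. For r = 4, n = 207: the density bound is (3/4) · 42849/2 = 128547/8 ≈ 16068.375. The integer-valued extremum is e(T(207, 4)) = 16068, which is strictly less than the density bound 128547/8 since 4 ∤ 207 (the parts of T(207, 4) cannot all be equal).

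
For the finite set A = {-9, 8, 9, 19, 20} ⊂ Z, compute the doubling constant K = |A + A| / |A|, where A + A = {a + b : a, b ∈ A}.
K = |A + A| / |A| = 14/5

Enumerate A + A = {a + b : a, b ∈ A}. With |A| = 5, there are |A|^2 = 25 ordered sum pairs; collecting distinct values, A + A = {-18, -1, 0, 10, 11, 16, 17, 18, 27, 28, 29, 38, 39, 40}, so |A + A| = 14. Thus K = 14/5. For comparison, the minimum possible |A + A| over all 5-element sets is 2·5 − 1 = 9 (so min K = 9/5), attained only by arithmetic progressions.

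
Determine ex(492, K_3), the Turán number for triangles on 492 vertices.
ex(492, K_3) = ⌊492^2/4⌋ = 60516

Mantel (1907): a triangle-free graph on n vertices has at most ⌊n^2/4⌋ edges, with equality for the complete bipartite graph K_{⌊n/2⌋, ⌈n/2⌉}. For n = 492: ⌊492^2/4⌋ = ⌊242064/4⌋ = 60516. The extremal graph is K_{246, 246}, which has 246·246 = 60516 edges.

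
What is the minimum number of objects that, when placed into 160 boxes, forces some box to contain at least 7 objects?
n = (7 − 1)·160 + 1 = 961

By the generalised pigeonhole principle, to guarantee some box contains ≥ r objects we need more than (r − 1) · k objects total. Threshold: n = (r − 1) · k + 1. With r = 7 and k = 160: n = 6 · 160 + 1 = 960 + 1 = 961. For n = 960 = 6 · 160, we can put exactly 6 objects in every box, avoiding 7 in any single one — so 961 is tight.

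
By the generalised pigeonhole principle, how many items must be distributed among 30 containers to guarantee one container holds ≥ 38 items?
n = (38 − 1)·30 + 1 = 1111

By the generalised pigeonhole principle, to guarantee some box contains ≥ r objects we need more than (r − 1) · k objects total. Threshold: n = (r − 1) · k + 1. With r = 38 and k = 30: n = 37 · 30 + 1 = 1110 + 1 = 1111. For n = 1110 = 37 · 30, we can put exactly 37 objects in every box, avoiding 38 in any single one — so 1111 is tight.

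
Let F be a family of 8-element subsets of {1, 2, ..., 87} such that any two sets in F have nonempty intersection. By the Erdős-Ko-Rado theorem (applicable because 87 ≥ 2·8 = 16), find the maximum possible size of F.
max |F| = C(86, 7) = 5373200880

Erdős-Ko-Rado (1961): when n ≥ 2k, max |F| = C(n−1, k−1). The bound is attained by the star {A : i ∈ A} for any fixed i ∈ [n]. Here C(87−1, 8−1) = C(86, 7) = 5373200880.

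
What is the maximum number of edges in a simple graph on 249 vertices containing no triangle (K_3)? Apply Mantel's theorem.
ex(249, K_3) = ⌊249^2/4⌋ = 15500

Mantel (1907): a triangle-free graph on n vertices has at most ⌊n^2/4⌋ edges, with equality for the complete bipartite graph K_{⌊n/2⌋, ⌈n/2⌉}. For n = 249: ⌊249^2/4⌋ = ⌊62001/4⌋ = 15500. The extremal graph is K_{124, 125}, which has 124·125 = 15500 edges.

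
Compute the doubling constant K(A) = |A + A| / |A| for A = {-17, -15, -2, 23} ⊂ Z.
K = |A + A| / |A| = 10/4 = 5/2

Enumerate A + A = {a + b : a, b ∈ A}. With |A| = 4, there are |A|^2 = 16 ordered sum pairs; collecting distinct values, A + A = {-34, -32, -30, -19, -17, -4, 6, 8, 21, 46}, so |A + A| = 10. Thus K = 10/4 = 5/2. For comparison, the minimum possible |A + A| over all 4-element sets is 2·4 − 1 = 7 (so min K = 7/4), attained only by arithmetic progressions.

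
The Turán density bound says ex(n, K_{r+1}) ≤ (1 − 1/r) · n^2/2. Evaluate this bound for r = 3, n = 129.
Turán density bound = (2/3) · 129^2/2 = 5547

Turán's theorem: ex(n, K_{r+1}) is achieved by the complete r-partite Turán graph T(n, r) with parts as balanced as possible, and is at most (1 − 1/r) · n^2/2. For r = 3, n = 129: the density bound is (2/3) · 16641/2 = 5547. Since 3 ∣ 129, the Turán graph T(129, 3) has parts of equal size 43, and its edge count e(T(129, 3)) = 5547 attains the density bound exactly.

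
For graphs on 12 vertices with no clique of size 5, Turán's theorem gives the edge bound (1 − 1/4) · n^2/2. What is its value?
Turán density bound = (3/4) · 12^2/2 = 54

Turán's theorem: ex(n, K_{r+1}) is achieved by the complete r-partite Turán graph T(n, r) with parts as balanced as possible, and is at most (1 − 1/r) · n^2/2. For r = 4, n = 12: the density bound is (3/4) · 144/2 = 54. Since 4 ∣ 12, the Turán graph T(12, 4) has parts of equal size 3, and its edge count e(T(12, 4)) = 54 attains the density bound exactly.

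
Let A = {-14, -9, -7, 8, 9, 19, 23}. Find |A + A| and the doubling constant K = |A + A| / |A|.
K = |A + A| / |A| = 27/7

Enumerate A + A = {a + b : a, b ∈ A}. With |A| = 7, there are |A|^2 = 49 ordered sum pairs; collecting distinct values, A + A = {-28, -23, -21, -18, -16, -14, -6, -5, -1, 0, 1, 2, 5, 9, 10, 12, 14, 16, 17, 18, 27, 28, 31, 32, 38, 42, 46}, so |A + A| = 27. Thus K = 27/7. For comparison, the minimum possible |A + A| over all 7-element sets is 2·7 − 1 = 13 (so min K = 13/7), attained only by arithmetic progressions.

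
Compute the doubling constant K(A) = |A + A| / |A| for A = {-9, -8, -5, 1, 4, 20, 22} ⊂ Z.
K = |A + A| / |A| = 27/7

Enumerate A + A = {a + b : a, b ∈ A}. With |A| = 7, there are |A|^2 = 49 ordered sum pairs; collecting distinct values, A + A = {-18, -17, -16, -14, -13, -10, -8, -7, -5, -4, -1, 2, 5, 8, 11, 12, 13, 14, 15, 17, 21, 23, 24, 26, 40, 42, 44}, so |A + A| = 27. Thus K = 27/7. For comparison, the minimum possible |A + A| over all 7-element sets is 2·7 − 1 = 13 (so min K = 13/7), attained only by arithmetic progressions.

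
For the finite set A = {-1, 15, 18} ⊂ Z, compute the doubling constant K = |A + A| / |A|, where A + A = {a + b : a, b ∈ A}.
K = |A + A| / |A| = 6/3 = 2

Enumerate A + A = {a + b : a, b ∈ A}. With |A| = 3, there are |A|^2 = 9 ordered sum pairs; collecting distinct values, A + A = {-2, 14, 17, 30, 33, 36}, so |A + A| = 6. Thus K = 6/3 = 2. For comparison, the minimum possible |A + A| over all 3-element sets is 2·3 − 1 = 5 (so min K = 5/3), attained only by arithmetic progressions.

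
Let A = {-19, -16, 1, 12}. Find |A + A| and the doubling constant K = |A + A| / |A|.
K = |A + A| / |A| = 10/4 = 5/2

Enumerate A + A = {a + b : a, b ∈ A}. With |A| = 4, there are |A|^2 = 16 ordered sum pairs; collecting distinct values, A + A = {-38, -35, -32, -18, -15, -7, -4, 2, 13, 24}, so |A + A| = 10. Thus K = 10/4 = 5/2. For comparison, the minimum possible |A + A| over all 4-element sets is 2·4 − 1 = 7 (so min K = 7/4), attained only by arithmetic progressions.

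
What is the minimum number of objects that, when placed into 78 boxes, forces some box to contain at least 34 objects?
n = (34 − 1)·78 + 1 = 2575

By the generalised pigeonhole principle, to guarantee some box contains ≥ r objects we need more than (r − 1) · k objects total. Threshold: n = (r − 1) · k + 1. With r = 34 and k = 78: n = 33 · 78 + 1 = 2574 + 1 = 2575. For n = 2574 = 33 · 78, we can put exactly 33 objects in every box, avoiding 34 in any single one — so 2575 is tight.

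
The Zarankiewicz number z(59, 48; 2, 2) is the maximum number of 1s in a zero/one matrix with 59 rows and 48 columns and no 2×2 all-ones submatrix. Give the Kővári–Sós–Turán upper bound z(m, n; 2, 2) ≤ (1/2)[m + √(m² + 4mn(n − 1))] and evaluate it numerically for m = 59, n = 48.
z(59, 48; 2, 2) ≤ (1/2)[59 + √(59² + 4·59·48·47)] = (1/2)[59 + √535897] = 395.5249

Kővári–Sós–Turán: let r_1, ..., r_59 be the row sums and z = Σ r_i the total number of 1s. Each pair of columns can share at most one row with both entries 1 (else a 2×2 all-ones block appears), so Σ_i C(r_i, 2) ≤ C(48, 2) = 1128. By convexity Σ_i C(r_i, 2) ≥ 59·C(z/59, 2) = z(z − 59)/(2·59), giving z² − 59z − 59·48·47 ≤ 0 and hence z ≤ (1/2)[59 + √(3481 + 4·133104)] = (1/2)[59 + √535897] ≈ (1/2)(59 + 732.0499) = 395.5249.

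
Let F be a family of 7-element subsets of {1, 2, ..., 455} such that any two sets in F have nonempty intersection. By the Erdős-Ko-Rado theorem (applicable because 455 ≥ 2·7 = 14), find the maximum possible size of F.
max |F| = C(454, 6) = 11765093687985

Erdős-Ko-Rado (1961): when n ≥ 2k, max |F| = C(n−1, k−1). The bound is attained by the star {A : i ∈ A} for any fixed i ∈ [n]. Here C(455−1, 7−1) = C(454, 6) = 11765093687985.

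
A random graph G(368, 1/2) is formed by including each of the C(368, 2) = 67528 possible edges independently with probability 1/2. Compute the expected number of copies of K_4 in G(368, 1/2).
E[# K_4] = C(368, 4) · (1/2)^C(4, 2) = 751755460 / 2^6 = 187938865/16 = 11746179.0625

For each 4-subset S of vertices (there are C(368, 4) = 751755460 such S), let X_S = 1 if S induces a K_4 (all C(4, 2) = 6 edges present). Then P(X_S = 1) = (1/2)^6 = 1/64. By linearity of expectation, E[# K_4] = C(368, 4) · (1/2)^6 = 751755460 / 64 = 187938865/16 = 11746179.0625.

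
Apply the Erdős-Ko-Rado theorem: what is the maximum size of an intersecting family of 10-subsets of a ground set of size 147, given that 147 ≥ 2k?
max |F| = C(146, 9) = 64593041407180

Erdős-Ko-Rado (1961): when n ≥ 2k, max |F| = C(n−1, k−1). The bound is attained by the star {A : i ∈ A} for any fixed i ∈ [n]. Here C(147−1, 10−1) = C(146, 9) = 64593041407180.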